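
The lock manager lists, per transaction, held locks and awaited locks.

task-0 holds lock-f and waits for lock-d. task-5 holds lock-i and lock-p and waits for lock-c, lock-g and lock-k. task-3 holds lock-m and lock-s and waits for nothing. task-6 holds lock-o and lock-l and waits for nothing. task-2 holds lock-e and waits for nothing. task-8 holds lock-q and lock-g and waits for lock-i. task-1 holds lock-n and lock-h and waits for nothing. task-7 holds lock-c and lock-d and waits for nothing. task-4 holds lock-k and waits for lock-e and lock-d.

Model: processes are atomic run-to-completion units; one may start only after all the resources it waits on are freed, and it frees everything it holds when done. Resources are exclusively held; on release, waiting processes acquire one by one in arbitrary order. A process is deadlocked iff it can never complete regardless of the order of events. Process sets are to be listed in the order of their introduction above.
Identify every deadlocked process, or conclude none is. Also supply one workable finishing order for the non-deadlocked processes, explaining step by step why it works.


The deadlocked set is task-5 and task-8.
Key observation: the knot is the closed ring of waits task-5 -> task-8 -> task-5; no other process is dragged down with it.
The rest can finish in the order task-3, task-7, task-1, task-2, task-6, task-4, task-0.
Walking it through:
  run task-3 (it waits on nothing); releases lock-m and lock-s
  run task-7 (it waits on nothing); releases lock-c and lock-d
  run task-1 (it waits on nothing); releases lock-n and lock-h
  run task-2 (it waits on nothing); releases lock-e
  run task-6 (it waits on nothing); releases lock-o and lock-l
  task-4 waits on lock-e and lock-d — all released -> runs and releases lock-k
  task-0 waits on lock-d — all released -> runs and releases lock-f


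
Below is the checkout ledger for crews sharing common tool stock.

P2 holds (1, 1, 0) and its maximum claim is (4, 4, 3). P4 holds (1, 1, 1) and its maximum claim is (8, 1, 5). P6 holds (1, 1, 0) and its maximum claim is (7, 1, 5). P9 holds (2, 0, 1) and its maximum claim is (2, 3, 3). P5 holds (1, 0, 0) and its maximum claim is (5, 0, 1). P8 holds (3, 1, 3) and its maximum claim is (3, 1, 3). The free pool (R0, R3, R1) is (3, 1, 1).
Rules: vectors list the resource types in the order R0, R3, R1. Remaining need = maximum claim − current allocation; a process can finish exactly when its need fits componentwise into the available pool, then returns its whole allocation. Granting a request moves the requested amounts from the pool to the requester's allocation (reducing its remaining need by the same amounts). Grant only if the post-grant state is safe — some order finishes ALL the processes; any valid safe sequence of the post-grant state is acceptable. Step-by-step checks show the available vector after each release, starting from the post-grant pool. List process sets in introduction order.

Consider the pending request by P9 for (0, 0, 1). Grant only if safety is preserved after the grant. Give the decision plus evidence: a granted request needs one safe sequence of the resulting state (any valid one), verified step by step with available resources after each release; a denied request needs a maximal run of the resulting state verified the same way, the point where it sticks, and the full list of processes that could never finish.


DENY — the pretend-granted state is unsafe.
Key observation: after P8, P5 the pool peaks at (7, 2, 3), and each blocked process is short somewhere: P2 on R3; P4 on R1; P6 on R1; P9 on R3.
On the post-grant state, P8, P5 is a maximal run — nothing extends it. Step-by-step check:
  pool = (3, 1, 0)
  P8: need (0, 0, 0) fits (3, 1, 0); releases (3, 1, 3), pool now (6, 2, 3)
  P5: need (4, 0, 1) fits (6, 2, 3); releases (1, 0, 0), pool now (7, 2, 3)
  P2 still needs (3, 3, 3) but only (7, 2, 3) is free — short on R3
  P4 still needs (7, 0, 4) but only (7, 2, 3) is free — short on R1
  P6 still needs (6, 0, 5) but only (7, 2, 3) is free — short on R1
  P9 still needs (0, 3, 1) but only (7, 2, 3) is free — short on R3
Had the request been granted, P2, P4, P6 and P9 could never finish.


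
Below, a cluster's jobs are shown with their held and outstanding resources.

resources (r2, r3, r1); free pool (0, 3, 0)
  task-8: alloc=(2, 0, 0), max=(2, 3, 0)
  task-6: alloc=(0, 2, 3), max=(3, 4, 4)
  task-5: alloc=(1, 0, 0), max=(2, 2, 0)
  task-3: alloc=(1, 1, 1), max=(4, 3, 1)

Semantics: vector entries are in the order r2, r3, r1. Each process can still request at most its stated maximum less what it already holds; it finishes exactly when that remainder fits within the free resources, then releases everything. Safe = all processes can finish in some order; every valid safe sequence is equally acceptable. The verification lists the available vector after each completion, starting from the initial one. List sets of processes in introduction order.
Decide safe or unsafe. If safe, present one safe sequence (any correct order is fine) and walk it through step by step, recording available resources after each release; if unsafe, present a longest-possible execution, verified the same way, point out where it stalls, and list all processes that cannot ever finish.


The state is SAFE; one workable sequence: task-8, task-5, task-3, task-6.
Key observation: task-8 marks the first exact bind of the order: its need (0, 3, 0) fits the free (0, 3, 0) with zero slack on a requested resource.
Check, step by step:
  pool = (0, 3, 0)
  task-8 needs (0, 3, 0) <= (0, 3, 0) -> finishes; pool += (2, 0, 0) = (2, 3, 0)
  task-5 needs (1, 2, 0) <= (2, 3, 0) -> finishes; pool += (1, 0, 0) = (3, 3, 0)
  task-3 needs (3, 2, 0) <= (3, 3, 0) -> finishes; pool += (1, 1, 1) = (4, 4, 1)
  task-6 needs (3, 2, 1) <= (4, 4, 1) -> finishes; pool += (0, 2, 3) = (4, 6, 4)


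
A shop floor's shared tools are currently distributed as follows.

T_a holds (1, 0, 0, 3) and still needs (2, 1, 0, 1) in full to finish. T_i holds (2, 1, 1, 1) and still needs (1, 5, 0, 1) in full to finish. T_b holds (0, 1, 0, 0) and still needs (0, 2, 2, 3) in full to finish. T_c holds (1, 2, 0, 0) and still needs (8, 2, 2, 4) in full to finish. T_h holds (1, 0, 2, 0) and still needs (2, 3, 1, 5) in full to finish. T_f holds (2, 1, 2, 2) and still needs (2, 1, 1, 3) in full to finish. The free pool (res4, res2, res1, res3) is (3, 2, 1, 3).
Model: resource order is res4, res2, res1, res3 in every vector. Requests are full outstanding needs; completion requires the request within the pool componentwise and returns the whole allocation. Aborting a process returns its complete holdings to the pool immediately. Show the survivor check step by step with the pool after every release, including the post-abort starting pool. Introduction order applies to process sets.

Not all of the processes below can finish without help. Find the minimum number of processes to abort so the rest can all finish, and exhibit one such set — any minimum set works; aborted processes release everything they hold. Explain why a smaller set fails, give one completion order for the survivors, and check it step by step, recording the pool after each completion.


The answer: abort T_i.
Key observation: T_c had no path to completion before; after the abort of T_i ((2, 1, 1, 1) returned), step 4 is where it fits.
No smaller set exists: with zero aborts the deadlock remains.
Survivors finish in the order: T_f, T_a, T_b, T_c, T_h. Verifying each step (pool after the aborts first):
  pool = (5, 3, 2, 4)
  T_f: need (2, 1, 1, 3) fits (5, 3, 2, 4); releases (2, 1, 2, 2), pool now (7, 4, 4, 6)
  T_a: need (2, 1, 0, 1) fits (7, 4, 4, 6); releases (1, 0, 0, 3), pool now (8, 4, 4, 9)
  T_b: need (0, 2, 2, 3) fits (8, 4, 4, 9); releases (0, 1, 0, 0), pool now (8, 5, 4, 9)
  T_c: need (8, 2, 2, 4) fits (8, 5, 4, 9); releases (1, 2, 0, 0), pool now (9, 7, 4, 9)
  T_h: need (2, 3, 1, 5) fits (9, 7, 4, 9); releases (1, 0, 2, 0), pool now (10, 7, 6, 9)


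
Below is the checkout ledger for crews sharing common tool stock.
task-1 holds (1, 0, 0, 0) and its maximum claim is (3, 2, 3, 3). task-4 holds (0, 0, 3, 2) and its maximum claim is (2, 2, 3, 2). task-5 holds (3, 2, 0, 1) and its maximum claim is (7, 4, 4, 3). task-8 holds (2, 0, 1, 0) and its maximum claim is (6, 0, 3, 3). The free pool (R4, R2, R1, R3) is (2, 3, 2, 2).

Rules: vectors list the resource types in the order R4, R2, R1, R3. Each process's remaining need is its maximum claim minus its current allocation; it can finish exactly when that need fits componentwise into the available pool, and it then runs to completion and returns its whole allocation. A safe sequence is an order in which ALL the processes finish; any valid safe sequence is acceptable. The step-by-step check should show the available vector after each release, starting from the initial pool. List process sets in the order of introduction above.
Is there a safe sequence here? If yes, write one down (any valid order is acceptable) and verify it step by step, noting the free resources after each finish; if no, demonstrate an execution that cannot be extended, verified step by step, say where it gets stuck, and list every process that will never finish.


The state is UNSAFE.
Key observation: the pool after task-4, task-1 is (3, 3, 5, 4); every surviving request exceeds it in R4, so progress ends there.
A maximal execution: task-4, task-1 — then nothing else fits. Verifying each step:
  pool = (2, 3, 2, 2)
  task-4: need (2, 2, 0, 0) fits (2, 3, 2, 2); releases (0, 0, 3, 2), pool now (2, 3, 5, 4)
  task-1: need (2, 2, 3, 3) fits (2, 3, 5, 4); releases (1, 0, 0, 0), pool now (3, 3, 5, 4)
  task-5 still needs (4, 2, 4, 2) but only (3, 3, 5, 4) is free — short on R4
  task-8 still needs (4, 0, 2, 3) but only (3, 3, 5, 4) is free — short on R4
Processes that can never finish: task-5 and task-8.


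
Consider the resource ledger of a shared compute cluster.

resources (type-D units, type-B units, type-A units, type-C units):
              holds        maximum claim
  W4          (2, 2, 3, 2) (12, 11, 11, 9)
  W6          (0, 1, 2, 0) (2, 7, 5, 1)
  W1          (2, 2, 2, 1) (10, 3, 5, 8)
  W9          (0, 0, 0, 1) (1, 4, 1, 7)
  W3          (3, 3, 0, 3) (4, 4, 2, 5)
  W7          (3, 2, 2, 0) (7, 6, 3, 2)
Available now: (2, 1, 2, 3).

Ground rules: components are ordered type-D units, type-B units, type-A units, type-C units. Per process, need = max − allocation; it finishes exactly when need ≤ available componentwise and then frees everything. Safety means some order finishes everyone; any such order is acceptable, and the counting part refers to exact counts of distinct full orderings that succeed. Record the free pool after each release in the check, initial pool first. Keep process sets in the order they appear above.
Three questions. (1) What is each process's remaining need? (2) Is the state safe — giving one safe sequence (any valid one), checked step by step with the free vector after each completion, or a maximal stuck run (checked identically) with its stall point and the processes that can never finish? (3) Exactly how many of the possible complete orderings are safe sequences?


(1) Remaining need (order type-D units, type-B units, type-A units, type-C units):
  W4: (10, 9, 8, 7)
  W6: (2, 6, 3, 1)
  W1: (8, 1, 3, 7)
  W9: (1, 4, 1, 6)
  W3: (1, 1, 2, 2)
  W7: (4, 4, 1, 2)
(2) The state is SAFE; one workable sequence: W3, W7, W6, W9, W1, W4.
Key observation: W3 is the earliest step where a requested resource binds exactly: need (1, 1, 2, 2), pool (2, 1, 2, 3) at its turn.
Walking it through:
  pool = (2, 1, 2, 3)
  W3 needs (1, 1, 2, 2) <= (2, 1, 2, 3) -> finishes; pool += (3, 3, 0, 3) = (5, 4, 2, 6)
  W7 needs (4, 4, 1, 2) <= (5, 4, 2, 6) -> finishes; pool += (3, 2, 2, 0) = (8, 6, 4, 6)
  W6 needs (2, 6, 3, 1) <= (8, 6, 4, 6) -> finishes; pool += (0, 1, 2, 0) = (8, 7, 6, 6)
  W9 needs (1, 4, 1, 6) <= (8, 7, 6, 6) -> finishes; pool += (0, 0, 0, 1) = (8, 7, 6, 7)
  W1 needs (8, 1, 3, 7) <= (8, 7, 6, 7) -> finishes; pool += (2, 2, 2, 1) = (10, 9, 8, 8)
  W4 needs (10, 9, 8, 7) <= (10, 9, 8, 8) -> finishes; pool += (2, 2, 3, 2) = (12, 11, 11, 10)
(3) Exactly 5 of the possible complete orderings are safe sequences.


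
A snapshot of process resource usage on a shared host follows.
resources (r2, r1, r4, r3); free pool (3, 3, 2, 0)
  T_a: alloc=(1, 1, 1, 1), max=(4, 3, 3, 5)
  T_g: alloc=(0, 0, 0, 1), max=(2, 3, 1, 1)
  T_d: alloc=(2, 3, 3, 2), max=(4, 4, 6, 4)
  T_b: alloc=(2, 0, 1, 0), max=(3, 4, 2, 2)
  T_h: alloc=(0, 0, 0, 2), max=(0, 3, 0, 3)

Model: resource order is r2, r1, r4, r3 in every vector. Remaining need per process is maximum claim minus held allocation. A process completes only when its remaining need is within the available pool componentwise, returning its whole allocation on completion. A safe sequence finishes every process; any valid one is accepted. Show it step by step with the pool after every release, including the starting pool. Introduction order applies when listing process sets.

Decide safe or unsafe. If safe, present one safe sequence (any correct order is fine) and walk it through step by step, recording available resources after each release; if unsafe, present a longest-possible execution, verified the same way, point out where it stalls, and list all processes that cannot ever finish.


The state is UNSAFE.
Key observation: after T_g, T_h the pool peaks at (3, 3, 2, 3), and each blocked process is short somewhere: T_a on r3; T_d on r4; T_b on r1.
The run T_g, T_h cannot be extended any further. Check, step by step:
  pool = (3, 3, 2, 0)
  run T_g (needs (2, 3, 1, 0), free (3, 3, 2, 0)); after release of (0, 0, 0, 1) the pool is (3, 3, 2, 1)
  run T_h (needs (0, 3, 0, 1), free (3, 3, 2, 1)); after release of (0, 0, 0, 2) the pool is (3, 3, 2, 3)
  blocked: T_a wants (3, 2, 2, 4), pool (3, 3, 2, 3) — not enough r3
  blocked: T_d wants (2, 1, 3, 2), pool (3, 3, 2, 3) — not enough r4
  blocked: T_b wants (1, 4, 1, 2), pool (3, 3, 2, 3) — not enough r1
Permanently blocked: T_a, T_d and T_b.


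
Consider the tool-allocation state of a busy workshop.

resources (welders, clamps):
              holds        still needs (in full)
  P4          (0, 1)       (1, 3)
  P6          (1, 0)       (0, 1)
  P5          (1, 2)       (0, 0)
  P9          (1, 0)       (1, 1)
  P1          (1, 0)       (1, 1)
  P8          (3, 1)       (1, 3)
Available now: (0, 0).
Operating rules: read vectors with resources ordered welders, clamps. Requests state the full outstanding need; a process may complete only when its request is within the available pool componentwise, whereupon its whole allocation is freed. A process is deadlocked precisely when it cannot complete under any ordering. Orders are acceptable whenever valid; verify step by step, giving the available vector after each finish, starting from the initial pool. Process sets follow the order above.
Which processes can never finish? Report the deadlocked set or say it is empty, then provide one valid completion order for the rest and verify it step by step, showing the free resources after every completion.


Deadlocked: P4 and P8.
Key observation: the wall is clamps: completing P5, P6, P1, P9 brings the pool only to (4, 2), and all the rest need more.
One completion order for the rest: P5, P6, P1, P9. Verifying each step:
  pool = (0, 0)
  run P5 (needs (0, 0), free (0, 0)); after release of (1, 2) the pool is (1, 2)
  run P6 (needs (0, 1), free (1, 2)); after release of (1, 0) the pool is (2, 2)
  run P1 (needs (1, 1), free (2, 2)); after release of (1, 0) the pool is (3, 2)
  run P9 (needs (1, 1), free (3, 2)); after release of (1, 0) the pool is (4, 2)
None of the blocked processes ever fits:
  blocked: P4 wants (1, 3), pool (4, 2) — not enough clamps
  blocked: P8 wants (1, 3), pool (4, 2) — not enough clamps


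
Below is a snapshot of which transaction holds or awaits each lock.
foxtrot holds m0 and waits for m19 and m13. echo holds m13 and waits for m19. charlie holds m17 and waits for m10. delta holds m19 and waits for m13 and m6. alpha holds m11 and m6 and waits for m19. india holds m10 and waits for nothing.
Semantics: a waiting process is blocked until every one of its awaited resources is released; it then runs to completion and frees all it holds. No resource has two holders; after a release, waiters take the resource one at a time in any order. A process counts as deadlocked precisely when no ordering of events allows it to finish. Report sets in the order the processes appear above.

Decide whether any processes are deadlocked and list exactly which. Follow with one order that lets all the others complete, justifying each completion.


Deadlocked set: foxtrot, echo, delta and alpha.
Key observation: the loop echo -> delta -> echo blocks itself forever; alpha is caught in further circular waits and foxtrot waits into the deadlock from upstream.
One completion order for the rest: india, charlie.
Walking it through:
  india waits on nothing -> runs at once and releases m10
  charlie: everything it awaited (m10) is free; runs, freeing m17


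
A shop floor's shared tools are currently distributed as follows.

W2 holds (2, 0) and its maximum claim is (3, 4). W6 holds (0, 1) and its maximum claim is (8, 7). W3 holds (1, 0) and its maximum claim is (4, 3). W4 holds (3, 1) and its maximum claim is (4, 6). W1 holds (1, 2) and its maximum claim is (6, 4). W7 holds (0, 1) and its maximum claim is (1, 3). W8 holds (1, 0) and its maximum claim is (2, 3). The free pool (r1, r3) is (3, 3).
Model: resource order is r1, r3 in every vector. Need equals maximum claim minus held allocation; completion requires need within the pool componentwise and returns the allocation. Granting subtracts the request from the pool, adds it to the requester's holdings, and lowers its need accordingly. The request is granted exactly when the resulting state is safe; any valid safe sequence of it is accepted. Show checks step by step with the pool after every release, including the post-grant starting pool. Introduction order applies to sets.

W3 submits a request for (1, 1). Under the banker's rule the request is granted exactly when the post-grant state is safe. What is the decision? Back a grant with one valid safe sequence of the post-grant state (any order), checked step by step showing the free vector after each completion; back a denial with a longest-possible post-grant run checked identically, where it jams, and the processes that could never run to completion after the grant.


GRANT: granting preserves safety; a valid post-grant sequence is W3, W8, W1, W4, W7, W2, W6.
Key observation: the grant leaves (2, 2) free — enough for W3, whose release restarts the cascade.
Check on the post-grant state, step by step:
  pool = (2, 2)
  run W3 (needs (2, 2), free (2, 2)); after release of (2, 1) the pool is (4, 3)
  run W8 (needs (1, 3), free (4, 3)); after release of (1, 0) the pool is (5, 3)
  run W1 (needs (5, 2), free (5, 3)); after release of (1, 2) the pool is (6, 5)
  run W4 (needs (1, 5), free (6, 5)); after release of (3, 1) the pool is (9, 6)
  run W7 (needs (1, 2), free (9, 6)); after release of (0, 1) the pool is (9, 7)
  run W2 (needs (1, 4), free (9, 7)); after release of (2, 0) the pool is (11, 7)
  run W6 (needs (8, 6), free (11, 7)); after release of (0, 1) the pool is (11, 8)


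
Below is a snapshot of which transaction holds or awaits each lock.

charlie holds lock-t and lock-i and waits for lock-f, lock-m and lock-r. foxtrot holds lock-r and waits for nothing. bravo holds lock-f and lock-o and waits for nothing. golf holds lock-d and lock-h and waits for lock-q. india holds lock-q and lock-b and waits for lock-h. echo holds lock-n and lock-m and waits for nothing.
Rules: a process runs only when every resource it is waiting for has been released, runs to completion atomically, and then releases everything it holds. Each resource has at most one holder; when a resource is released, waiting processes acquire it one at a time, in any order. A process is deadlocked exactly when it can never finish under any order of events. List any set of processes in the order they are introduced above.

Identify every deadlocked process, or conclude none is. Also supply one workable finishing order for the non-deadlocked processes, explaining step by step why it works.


Deadlocked set: golf and india.
Key observation: nobody on the ring golf -> india -> golf can start until another member finishes, which never happens; no other process is dragged down with it.
The rest can finish in the order foxtrot, echo, bravo, charlie.
Step-by-step check:
  foxtrot waits on nothing -> runs at once and releases lock-r
  echo waits on nothing -> runs at once and releases lock-n and lock-m
  bravo waits on nothing -> runs at once and releases lock-f and lock-o
  charlie: everything it awaited (lock-f, lock-m and lock-r) is free; runs, freeing lock-t and lock-i


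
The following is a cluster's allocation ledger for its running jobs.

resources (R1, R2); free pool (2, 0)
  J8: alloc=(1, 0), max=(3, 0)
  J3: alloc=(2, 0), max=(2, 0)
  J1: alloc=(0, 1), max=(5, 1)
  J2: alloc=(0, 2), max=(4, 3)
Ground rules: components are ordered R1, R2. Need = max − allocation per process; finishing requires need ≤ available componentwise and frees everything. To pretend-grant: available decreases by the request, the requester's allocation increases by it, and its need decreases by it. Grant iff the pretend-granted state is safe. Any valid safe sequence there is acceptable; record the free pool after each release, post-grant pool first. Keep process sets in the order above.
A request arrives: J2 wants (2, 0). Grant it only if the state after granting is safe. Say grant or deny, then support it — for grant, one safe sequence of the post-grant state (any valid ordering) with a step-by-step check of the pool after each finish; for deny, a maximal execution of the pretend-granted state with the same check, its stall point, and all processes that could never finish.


DENY: after the grant no complete ordering would exist.
Key observation: after J3, J8 the pool peaks at (3, 0), and each blocked process is short somewhere: J1 on R1; J2 on R2.
Pretend the grant happened; the run J3, J8 goes as far as possible. Step-by-step check:
  pool = (0, 0)
  J3 needs (0, 0) <= (0, 0) -> finishes; pool += (2, 0) = (2, 0)
  J8 needs (2, 0) <= (2, 0) -> finishes; pool += (1, 0) = (3, 0)
  J1 cannot run: need (5, 0) vs free (3, 0) (insufficient R1)
  J2 cannot run: need (2, 1) vs free (3, 0) (insufficient R2)
Processes that could never finish after the grant: J1 and J2.


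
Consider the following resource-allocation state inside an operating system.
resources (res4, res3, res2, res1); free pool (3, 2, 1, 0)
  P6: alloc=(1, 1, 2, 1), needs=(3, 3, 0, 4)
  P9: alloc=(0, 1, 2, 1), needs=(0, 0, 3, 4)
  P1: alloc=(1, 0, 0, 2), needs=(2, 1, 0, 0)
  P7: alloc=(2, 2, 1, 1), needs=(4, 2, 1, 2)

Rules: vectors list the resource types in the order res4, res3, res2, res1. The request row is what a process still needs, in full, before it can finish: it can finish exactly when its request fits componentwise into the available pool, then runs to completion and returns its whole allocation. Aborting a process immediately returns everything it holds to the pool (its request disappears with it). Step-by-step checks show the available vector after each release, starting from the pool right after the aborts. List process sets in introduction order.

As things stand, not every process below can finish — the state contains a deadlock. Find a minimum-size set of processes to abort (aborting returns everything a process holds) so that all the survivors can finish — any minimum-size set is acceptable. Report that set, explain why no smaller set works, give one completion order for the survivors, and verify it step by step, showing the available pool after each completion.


Abort P9.
Key observation: the deadlocked P6 becomes finishable only because P9 released (0, 1, 2, 1); it completes at step 3 below.
No smaller set exists: with zero aborts the deadlock remains.
The survivors complete as P1, P7, P6. Step-by-step check (starting from the post-abort pool):
  pool = (3, 3, 3, 1)
  P1 needs (2, 1, 0, 0) <= (3, 3, 3, 1) -> finishes; pool += (1, 0, 0, 2) = (4, 3, 3, 3)
  P7 needs (4, 2, 1, 2) <= (4, 3, 3, 3) -> finishes; pool += (2, 2, 1, 1) = (6, 5, 4, 4)
  P6 needs (3, 3, 0, 4) <= (6, 5, 4, 4) -> finishes; pool += (1, 1, 2, 1) = (7, 6, 6, 5)


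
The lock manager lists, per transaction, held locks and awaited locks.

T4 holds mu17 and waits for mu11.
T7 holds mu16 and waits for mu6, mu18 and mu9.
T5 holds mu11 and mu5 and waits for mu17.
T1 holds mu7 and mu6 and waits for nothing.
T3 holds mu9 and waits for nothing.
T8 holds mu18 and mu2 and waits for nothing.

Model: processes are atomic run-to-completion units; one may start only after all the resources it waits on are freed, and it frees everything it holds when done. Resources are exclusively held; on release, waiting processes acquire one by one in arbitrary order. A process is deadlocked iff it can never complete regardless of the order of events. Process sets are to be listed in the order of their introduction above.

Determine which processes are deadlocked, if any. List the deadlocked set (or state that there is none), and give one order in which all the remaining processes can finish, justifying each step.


The deadlocked set is T4 and T5.
Key observation: the loop T4 -> T5 -> T4 blocks itself forever; no other process is dragged down with it.
A valid finishing order for the others: T1, T3, T8, T7.
Verifying each step:
  T1 waits on nothing -> runs at once and releases mu7 and mu6
  T3 waits on nothing -> runs at once and releases mu9
  T8 waits on nothing -> runs at once and releases mu18 and mu2
  run T7 (all its waits — mu6, mu18 and mu9 — are resolved); releases mu16


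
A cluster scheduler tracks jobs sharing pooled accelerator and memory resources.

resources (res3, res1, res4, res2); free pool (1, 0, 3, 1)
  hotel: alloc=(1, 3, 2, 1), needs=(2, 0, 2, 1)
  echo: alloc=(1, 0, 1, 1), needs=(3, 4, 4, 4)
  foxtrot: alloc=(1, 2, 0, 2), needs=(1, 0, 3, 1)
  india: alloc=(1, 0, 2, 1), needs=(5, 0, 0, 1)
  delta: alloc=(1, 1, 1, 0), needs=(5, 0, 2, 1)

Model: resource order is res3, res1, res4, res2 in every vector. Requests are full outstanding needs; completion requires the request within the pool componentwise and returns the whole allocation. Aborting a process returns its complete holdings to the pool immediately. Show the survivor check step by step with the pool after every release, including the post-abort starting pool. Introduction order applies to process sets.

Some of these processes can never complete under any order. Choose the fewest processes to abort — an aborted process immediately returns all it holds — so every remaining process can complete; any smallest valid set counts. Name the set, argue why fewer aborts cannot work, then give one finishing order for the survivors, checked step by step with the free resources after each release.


Abort delta.
Key observation: the deadlocked india becomes finishable only because delta released (1, 1, 1, 0); it completes at step 4 below.
Why nothing smaller works: aborting no one leaves the state deadlocked as given.
The survivors complete as hotel, foxtrot, echo, india. Verifying each step (starting from the post-abort pool):
  pool = (2, 1, 4, 1)
  hotel needs (2, 0, 2, 1) <= (2, 1, 4, 1) -> finishes; pool += (1, 3, 2, 1) = (3, 4, 6, 2)
  foxtrot needs (1, 0, 3, 1) <= (3, 4, 6, 2) -> finishes; pool += (1, 2, 0, 2) = (4, 6, 6, 4)
  echo needs (3, 4, 4, 4) <= (4, 6, 6, 4) -> finishes; pool += (1, 0, 1, 1) = (5, 6, 7, 5)
  india needs (5, 0, 0, 1) <= (5, 6, 7, 5) -> finishes; pool += (1, 0, 2, 1) = (6, 6, 9, 6)


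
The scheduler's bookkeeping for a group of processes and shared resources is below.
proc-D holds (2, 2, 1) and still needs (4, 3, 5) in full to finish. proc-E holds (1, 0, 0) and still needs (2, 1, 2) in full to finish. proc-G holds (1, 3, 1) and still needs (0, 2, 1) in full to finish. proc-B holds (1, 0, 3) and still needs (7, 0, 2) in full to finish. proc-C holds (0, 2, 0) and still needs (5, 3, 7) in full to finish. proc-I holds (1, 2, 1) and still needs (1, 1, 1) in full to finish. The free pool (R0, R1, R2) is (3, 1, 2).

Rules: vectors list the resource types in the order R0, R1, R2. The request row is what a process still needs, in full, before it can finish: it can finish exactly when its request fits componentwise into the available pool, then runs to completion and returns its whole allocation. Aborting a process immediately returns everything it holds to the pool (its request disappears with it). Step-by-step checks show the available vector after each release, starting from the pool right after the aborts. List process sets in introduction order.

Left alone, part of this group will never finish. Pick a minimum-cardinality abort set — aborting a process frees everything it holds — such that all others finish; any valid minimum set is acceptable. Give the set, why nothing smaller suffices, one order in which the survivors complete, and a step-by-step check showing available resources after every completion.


Minimum abort set: proc-B.
Key observation: proc-D had no path to completion before; after the abort of proc-B ((1, 0, 3) returned), step 2 is where it fits.
No smaller set exists: with zero aborts the deadlock remains.
One survivor order: proc-I, proc-D, proc-E, proc-G, proc-C. Walking it through (post-abort pool first):
  pool = (4, 1, 5)
  run proc-I (needs (1, 1, 1), free (4, 1, 5)); after release of (1, 2, 1) the pool is (5, 3, 6)
  run proc-D (needs (4, 3, 5), free (5, 3, 6)); after release of (2, 2, 1) the pool is (7, 5, 7)
  run proc-E (needs (2, 1, 2), free (7, 5, 7)); after release of (1, 0, 0) the pool is (8, 5, 7)
  run proc-G (needs (0, 2, 1), free (8, 5, 7)); after release of (1, 3, 1) the pool is (9, 8, 8)
  run proc-C (needs (5, 3, 7), free (9, 8, 8)); after release of (0, 2, 0) the pool is (9, 10, 8)


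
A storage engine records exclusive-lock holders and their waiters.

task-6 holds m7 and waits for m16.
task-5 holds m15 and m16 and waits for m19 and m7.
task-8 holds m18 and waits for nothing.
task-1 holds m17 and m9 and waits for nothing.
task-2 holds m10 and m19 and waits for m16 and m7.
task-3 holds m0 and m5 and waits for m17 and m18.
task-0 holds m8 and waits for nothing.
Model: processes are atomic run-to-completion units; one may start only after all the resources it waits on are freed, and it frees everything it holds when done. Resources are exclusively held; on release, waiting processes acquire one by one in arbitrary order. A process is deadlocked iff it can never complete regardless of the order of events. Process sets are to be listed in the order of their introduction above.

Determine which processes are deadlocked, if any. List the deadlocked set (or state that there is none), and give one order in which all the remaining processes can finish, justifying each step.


The deadlocked set is task-6, task-5 and task-2.
Key observation: the waits loop around task-6 -> task-5 -> task-6 with no way out; task-2 is caught in further circular waits.
A valid finishing order for the others: task-8, task-1, task-0, task-3.
Walking it through:
  run task-8 (it waits on nothing); releases m18
  run task-1 (it waits on nothing); releases m17 and m9
  run task-0 (it waits on nothing); releases m8
  task-3 waits on m17 and m18 — all released -> runs and releases m0 and m5


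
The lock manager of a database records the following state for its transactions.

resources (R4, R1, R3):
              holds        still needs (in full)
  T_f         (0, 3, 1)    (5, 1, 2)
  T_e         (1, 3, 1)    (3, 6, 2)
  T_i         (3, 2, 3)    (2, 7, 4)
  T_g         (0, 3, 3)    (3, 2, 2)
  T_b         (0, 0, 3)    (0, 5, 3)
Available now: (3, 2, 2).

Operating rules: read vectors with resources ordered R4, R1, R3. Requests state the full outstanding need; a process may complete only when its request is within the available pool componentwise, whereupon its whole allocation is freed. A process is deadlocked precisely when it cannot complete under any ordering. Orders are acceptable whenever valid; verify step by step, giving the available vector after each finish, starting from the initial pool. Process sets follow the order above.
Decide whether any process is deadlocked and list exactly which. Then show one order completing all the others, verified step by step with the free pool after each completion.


The deadlocked set is T_f, T_e and T_i.
Key observation: after T_g, T_b the pool peaks at (3, 5, 8), and each blocked process is short somewhere: T_f on R4; T_e on R1; T_i on R1.
The rest can finish in the order T_g, T_b. Step-by-step check:
  pool = (3, 2, 2)
  run T_g (needs (3, 2, 2), free (3, 2, 2)); after release of (0, 3, 3) the pool is (3, 5, 5)
  run T_b (needs (0, 5, 3), free (3, 5, 5)); after release of (0, 0, 3) the pool is (3, 5, 8)
The blocked processes can never fit:
  T_f still needs (5, 1, 2) but only (3, 5, 8) is free — short on R4
  T_e still needs (3, 6, 2) but only (3, 5, 8) is free — short on R1
  T_i still needs (2, 7, 4) but only (3, 5, 8) is free — short on R1


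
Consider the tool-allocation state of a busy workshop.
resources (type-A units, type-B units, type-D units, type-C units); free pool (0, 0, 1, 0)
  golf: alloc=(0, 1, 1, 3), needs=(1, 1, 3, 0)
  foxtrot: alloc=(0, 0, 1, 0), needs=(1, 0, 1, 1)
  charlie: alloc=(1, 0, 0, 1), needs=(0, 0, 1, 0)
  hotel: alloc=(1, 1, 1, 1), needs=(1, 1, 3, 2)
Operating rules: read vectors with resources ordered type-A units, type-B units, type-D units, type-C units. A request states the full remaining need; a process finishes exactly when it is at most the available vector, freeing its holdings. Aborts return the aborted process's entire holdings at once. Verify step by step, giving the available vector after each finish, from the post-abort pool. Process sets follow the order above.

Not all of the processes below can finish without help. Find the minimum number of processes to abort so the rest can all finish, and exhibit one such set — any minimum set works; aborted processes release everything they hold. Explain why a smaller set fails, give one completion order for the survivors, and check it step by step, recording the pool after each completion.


Abort hotel.
Key observation: golf could never have finished before the abort; with (1, 1, 1, 1) returned by hotel, it fits at step 3.
No smaller set exists: with zero aborts the deadlock remains.
Survivors finish in the order: charlie, foxtrot, golf. Verifying each step (pool after the aborts first):
  pool = (1, 1, 2, 1)
  run charlie (needs (0, 0, 1, 0), free (1, 1, 2, 1)); after release of (1, 0, 0, 1) the pool is (2, 1, 2, 2)
  run foxtrot (needs (1, 0, 1, 1), free (2, 1, 2, 2)); after release of (0, 0, 1, 0) the pool is (2, 1, 3, 2)
  run golf (needs (1, 1, 3, 0), free (2, 1, 3, 2)); after release of (0, 1, 1, 3) the pool is (2, 2, 4, 5)


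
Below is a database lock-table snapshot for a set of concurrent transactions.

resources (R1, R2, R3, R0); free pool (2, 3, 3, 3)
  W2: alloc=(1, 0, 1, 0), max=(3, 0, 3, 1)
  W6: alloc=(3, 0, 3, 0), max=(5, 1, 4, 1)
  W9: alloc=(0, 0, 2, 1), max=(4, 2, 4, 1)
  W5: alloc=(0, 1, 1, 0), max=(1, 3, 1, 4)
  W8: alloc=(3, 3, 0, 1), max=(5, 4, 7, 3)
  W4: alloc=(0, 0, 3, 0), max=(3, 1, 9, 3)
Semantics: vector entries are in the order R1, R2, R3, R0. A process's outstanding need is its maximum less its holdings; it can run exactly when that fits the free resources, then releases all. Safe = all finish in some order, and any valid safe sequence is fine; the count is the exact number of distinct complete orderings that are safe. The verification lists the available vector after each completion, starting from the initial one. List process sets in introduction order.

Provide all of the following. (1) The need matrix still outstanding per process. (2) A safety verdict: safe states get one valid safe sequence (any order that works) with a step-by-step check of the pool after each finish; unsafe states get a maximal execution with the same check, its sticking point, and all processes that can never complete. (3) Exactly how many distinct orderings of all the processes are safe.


(1) Need matrix, components ordered R1, R2, R3, R0:
  W2: (2, 0, 2, 1)
  W6: (2, 1, 1, 1)
  W9: (4, 2, 2, 0)
  W5: (1, 2, 0, 4)
  W8: (2, 1, 7, 2)
  W4: (3, 1, 6, 3)
(2) SAFE. One safe sequence: W6, W9, W2, W8, W4, W5.
Key observation: W6 is the earliest step where a requested resource binds exactly: need (2, 1, 1, 1), pool (2, 3, 3, 3) at its turn.
Check, step by step:
  pool = (2, 3, 3, 3)
  W6 needs (2, 1, 1, 1) <= (2, 3, 3, 3) -> finishes; pool += (3, 0, 3, 0) = (5, 3, 6, 3)
  W9 needs (4, 2, 2, 0) <= (5, 3, 6, 3) -> finishes; pool += (0, 0, 2, 1) = (5, 3, 8, 4)
  W2 needs (2, 0, 2, 1) <= (5, 3, 8, 4) -> finishes; pool += (1, 0, 1, 0) = (6, 3, 9, 4)
  W8 needs (2, 1, 7, 2) <= (6, 3, 9, 4) -> finishes; pool += (3, 3, 0, 1) = (9, 6, 9, 5)
  W4 needs (3, 1, 6, 3) <= (9, 6, 9, 5) -> finishes; pool += (0, 0, 3, 0) = (9, 6, 12, 5)
  W5 needs (1, 2, 0, 4) <= (9, 6, 12, 5) -> finishes; pool += (0, 1, 1, 0) = (9, 7, 13, 5)
(3) Exactly 72 of the possible complete orderings are safe sequences.


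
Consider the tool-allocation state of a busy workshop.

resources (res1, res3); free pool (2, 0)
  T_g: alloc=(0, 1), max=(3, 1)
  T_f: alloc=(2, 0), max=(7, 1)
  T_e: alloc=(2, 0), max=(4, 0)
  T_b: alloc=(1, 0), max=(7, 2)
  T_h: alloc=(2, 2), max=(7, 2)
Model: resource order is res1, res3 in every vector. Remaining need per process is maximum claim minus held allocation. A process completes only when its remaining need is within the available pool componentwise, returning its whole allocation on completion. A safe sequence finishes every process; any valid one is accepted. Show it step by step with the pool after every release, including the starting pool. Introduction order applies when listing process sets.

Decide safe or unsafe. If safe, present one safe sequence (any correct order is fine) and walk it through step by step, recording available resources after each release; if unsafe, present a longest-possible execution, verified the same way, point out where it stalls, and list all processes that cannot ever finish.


UNSAFE — no complete ordering exists.
Key observation: res1 is the bottleneck — with T_e, T_g done the pool holds (4, 1), short of every remaining need.
The run T_e, T_g cannot be extended any further. Verifying each step:
  pool = (2, 0)
  T_e needs (2, 0) <= (2, 0) -> finishes; pool += (2, 0) = (4, 0)
  T_g needs (3, 0) <= (4, 0) -> finishes; pool += (0, 1) = (4, 1)
  blocked: T_f wants (5, 1), pool (4, 1) — not enough res1
  blocked: T_b wants (6, 2), pool (4, 1) — not enough res1 and res3
  blocked: T_h wants (5, 0), pool (4, 1) — not enough res1
Processes that can never finish: T_f, T_b and T_h.


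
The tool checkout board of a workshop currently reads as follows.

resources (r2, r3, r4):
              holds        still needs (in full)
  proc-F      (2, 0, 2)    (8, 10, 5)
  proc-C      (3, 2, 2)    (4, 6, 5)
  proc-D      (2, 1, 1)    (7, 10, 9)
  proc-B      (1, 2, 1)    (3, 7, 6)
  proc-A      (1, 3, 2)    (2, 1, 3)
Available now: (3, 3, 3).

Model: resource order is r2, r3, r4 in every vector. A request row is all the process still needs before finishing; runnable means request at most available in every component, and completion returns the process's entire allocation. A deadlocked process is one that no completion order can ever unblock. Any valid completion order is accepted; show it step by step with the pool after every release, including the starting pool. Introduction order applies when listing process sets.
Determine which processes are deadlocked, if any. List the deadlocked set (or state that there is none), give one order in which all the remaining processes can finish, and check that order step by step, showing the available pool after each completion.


Nothing here is deadlocked.
Key observation: the pool covers proc-A at once, and every later process fits after earlier releases.
The rest can finish in the order proc-A, proc-C, proc-B, proc-F, proc-D. Verifying each step:
  pool = (3, 3, 3)
  run proc-A (needs (2, 1, 3), free (3, 3, 3)); after release of (1, 3, 2) the pool is (4, 6, 5)
  run proc-C (needs (4, 6, 5), free (4, 6, 5)); after release of (3, 2, 2) the pool is (7, 8, 7)
  run proc-B (needs (3, 7, 6), free (7, 8, 7)); after release of (1, 2, 1) the pool is (8, 10, 8)
  run proc-F (needs (8, 10, 5), free (8, 10, 8)); after release of (2, 0, 2) the pool is (10, 10, 10)
  run proc-D (needs (7, 10, 9), free (10, 10, 10)); after release of (2, 1, 1) the pool is (12, 11, 11)
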